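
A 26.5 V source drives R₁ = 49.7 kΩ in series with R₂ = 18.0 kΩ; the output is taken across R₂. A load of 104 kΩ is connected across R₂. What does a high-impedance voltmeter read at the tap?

V_out ≈ 6.25 V

The load sits in parallel with R₂: R₂‖R_L = (18.0 × 104) / (18.0 + 104) = 15.34 kΩ.
V_out = 26.5 × 15.34 / (49.7 + 15.34) = 26.5 × 15.34/65.04 = 6.25 V.
(Unloaded it would have been 7.05 V.)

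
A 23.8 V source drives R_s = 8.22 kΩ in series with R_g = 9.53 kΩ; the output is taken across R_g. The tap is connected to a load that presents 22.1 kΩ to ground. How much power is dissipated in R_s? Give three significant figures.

P ≈ 21.0 mW

Total resistance from the source is R_s + (R_g‖R_L) = 14.88 kΩ, so I = 23.8/14.88 kΩ = 1.600 mA.
P = I²·R_s = (1.600 mA)² × 8.22 kΩ = 21.0 mW.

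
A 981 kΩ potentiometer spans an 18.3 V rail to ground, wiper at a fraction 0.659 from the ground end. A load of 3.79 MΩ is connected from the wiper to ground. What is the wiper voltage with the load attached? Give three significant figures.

The wiper splits the pot into (1−α)R = 334.5 kΩ above and αR = 646.5 kΩ below.
Lower section ‖ load = 552.3 kΩ.
V_wiper = 18.3 × 552.3/(334.5 + 552.3) = 11.4 V.

V ≈ 11.4 V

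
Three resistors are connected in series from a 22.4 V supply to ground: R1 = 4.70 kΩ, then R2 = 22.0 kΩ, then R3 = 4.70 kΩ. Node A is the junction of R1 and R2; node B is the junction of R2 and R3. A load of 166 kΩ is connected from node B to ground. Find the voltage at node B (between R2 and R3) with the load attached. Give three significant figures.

V ≈ 3.27 V

At node B, R3 is in parallel with the load: R3‖R_L = 4.571 kΩ.
Below node A the resistance is R2 + (R3‖R_L) = 26.57 kΩ, so V_A = 22.4 × 26.57/31.27 = 19.03 V.
Then V_B = V_A × (R3‖R_L)/(R2 + R3‖R_L) = 19.03 × 4.571/26.57 = 3.27 V.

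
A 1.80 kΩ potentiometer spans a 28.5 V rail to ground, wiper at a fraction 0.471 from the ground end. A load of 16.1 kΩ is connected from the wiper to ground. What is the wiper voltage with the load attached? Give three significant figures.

The wiper splits the pot into (1−α)R = 952.2 Ω above and αR = 847.8 Ω below.
Lower section ‖ load = 805.4 Ω.
V_wiper = 28.5 × 805.4/(952.2 + 805.4) = 13.1 V.

V ≈ 13.1 V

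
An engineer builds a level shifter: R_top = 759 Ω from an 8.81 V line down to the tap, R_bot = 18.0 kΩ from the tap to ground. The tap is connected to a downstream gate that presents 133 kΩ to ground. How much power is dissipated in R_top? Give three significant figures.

Total resistance from the source is R_top + (R_bot‖R_L) = 16610 Ω, so I = 8.81/16610 Ω = 0.5303 mA.
P = I²·R_top = (0.5303 mA)² × 759 Ω = 0.213 mW.

P ≈ 0.213 mW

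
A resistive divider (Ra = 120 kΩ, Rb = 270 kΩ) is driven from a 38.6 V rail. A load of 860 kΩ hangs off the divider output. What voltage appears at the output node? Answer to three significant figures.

The load sits in parallel with Rb: Rb‖R_L = (270 × 860) / (270 + 860) = 205.5 kΩ.
V_out = 38.6 × 205.5 / (120 + 205.5) = 38.6 × 205.5/325.5 = 24.4 V.

V_out ≈ 24.4 V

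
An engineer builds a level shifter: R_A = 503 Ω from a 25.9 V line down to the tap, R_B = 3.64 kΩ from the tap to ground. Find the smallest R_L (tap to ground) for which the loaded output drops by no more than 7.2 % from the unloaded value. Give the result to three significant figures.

Output resistance R_th = R_A‖R_B = (503 × 3640)/4143 = 441.9 Ω.
The fractional drop is R_th/(R_th + R_L); requiring this ≤ 0.0720 gives R_L ≥ R_th(1/0.0720 − 1) = 441.9 × 12.89 = 5.70 kΩ.

R_L(min) ≈ 5.70 kΩ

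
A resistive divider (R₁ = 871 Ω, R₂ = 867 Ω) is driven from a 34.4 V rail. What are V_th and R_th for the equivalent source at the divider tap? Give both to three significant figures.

V_th is the open-circuit tap voltage: 34.4 × 867/(871 + 867) = 17.2 V.
With the supply zeroed, R₁ and R₂ appear in parallel from the tap: R_th = R₁‖R₂ = (871 × 867)/1738 = 434 Ω.

V_th = 17.2 V, R_th = 434 Ω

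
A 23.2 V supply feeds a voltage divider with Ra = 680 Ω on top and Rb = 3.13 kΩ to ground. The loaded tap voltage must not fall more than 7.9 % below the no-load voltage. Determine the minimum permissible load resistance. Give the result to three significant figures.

Output resistance R_th = Ra‖Rb = (680 × 3130)/3810 = 558.6 Ω.
The fractional drop is R_th/(R_th + R_L); requiring this ≤ 0.0790 gives R_L ≥ R_th(1/0.0790 − 1) = 558.6 × 11.66 = 6.51 kΩ.

R_L(min) ≈ 6.51 kΩ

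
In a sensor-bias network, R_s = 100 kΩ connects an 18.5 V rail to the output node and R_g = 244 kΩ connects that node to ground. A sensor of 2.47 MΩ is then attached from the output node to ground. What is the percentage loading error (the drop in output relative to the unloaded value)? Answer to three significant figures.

The divider's output (Thévenin) resistance is R_s‖R_g = 70.93 kΩ.
Fractional drop under load = R_th/(R_th + R_L) = 70.93 / (70.93 + 2470) = 0.02792.
So the output falls by 2.79 %.

2.79 %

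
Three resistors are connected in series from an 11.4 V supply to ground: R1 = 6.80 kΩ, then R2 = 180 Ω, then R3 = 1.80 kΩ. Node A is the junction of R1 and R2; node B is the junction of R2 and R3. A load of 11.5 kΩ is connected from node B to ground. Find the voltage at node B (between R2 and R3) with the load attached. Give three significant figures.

At node B, R3 is in parallel with the load: R3‖R_L = 1556 Ω.
Below node A the resistance is R2 + (R3‖R_L) = 1736 Ω, so V_A = 11.4 × 1736/8536 = 2.319 V.
Then V_B = V_A × (R3‖R_L)/(R2 + R3‖R_L) = 2.319 × 1556/1736 = 2.08 V.

V ≈ 2.08 V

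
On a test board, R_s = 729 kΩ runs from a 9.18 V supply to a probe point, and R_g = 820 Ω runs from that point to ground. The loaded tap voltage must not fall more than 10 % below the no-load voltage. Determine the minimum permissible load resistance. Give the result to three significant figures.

R_L(min) ≈ 7.37 kΩ

Output resistance R_th = R_s‖R_g = (729000 × 820)/729800 = 819.1 Ω.
The fractional drop is R_th/(R_th + R_L); requiring this ≤ 0.100 gives R_L ≥ R_th(1/0.100 − 1) = 819.1 × 9.000 = 7.37 kΩ.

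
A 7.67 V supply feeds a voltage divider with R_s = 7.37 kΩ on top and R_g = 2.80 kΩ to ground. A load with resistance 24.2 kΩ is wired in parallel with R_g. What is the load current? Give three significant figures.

R_g‖R_L = 2.510 kΩ; V_out = 7.67 × 2.510/9.880 = 1.948 V.
I_L = V_out / R_L = 1.948 / 24.2 kΩ = 0.0805 mA.

I_L ≈ 0.0805 mA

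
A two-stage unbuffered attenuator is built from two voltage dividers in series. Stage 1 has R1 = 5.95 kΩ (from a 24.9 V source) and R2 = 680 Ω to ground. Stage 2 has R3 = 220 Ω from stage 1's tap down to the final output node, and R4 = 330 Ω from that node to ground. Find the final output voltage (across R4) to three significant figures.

V_out ≈ 0.726 V

Stage 2 presents R3+R4 = 550.0 Ω as a load on stage 1's tap.
Stage 1's lower leg becomes R2‖(R3+R4) = 304.1 Ω, so V_mid = 24.9 × 304.1/6254 = 1.211 V.
Stage 2 is itself unloaded: V_out = V_mid × R4/(R3+R4) = 1.211 × 330/550.0 = 0.726 V.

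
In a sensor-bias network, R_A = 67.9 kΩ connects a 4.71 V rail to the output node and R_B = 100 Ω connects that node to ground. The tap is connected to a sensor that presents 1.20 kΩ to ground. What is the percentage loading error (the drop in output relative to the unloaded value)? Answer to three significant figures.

7.68 %

The divider's output (Thévenin) resistance is R_A‖R_B = 99.85 Ω.
Fractional drop under load = R_th/(R_th + R_L) = 99.85 / (99.85 + 1200) = 0.07682.
So the output falls by 7.68 %.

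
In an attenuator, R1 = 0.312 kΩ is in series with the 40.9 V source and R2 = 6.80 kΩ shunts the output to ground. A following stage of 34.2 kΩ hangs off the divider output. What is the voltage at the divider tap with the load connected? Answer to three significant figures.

V_out ≈ 38.8 V

The load sits in parallel with R2: R2‖R_L = (6800 × 34200) / (6800 + 34200) = 5672 Ω.
V_out = 40.9 × 5672 / (312 + 5672) = 40.9 × 5672/5984 = 38.8 V.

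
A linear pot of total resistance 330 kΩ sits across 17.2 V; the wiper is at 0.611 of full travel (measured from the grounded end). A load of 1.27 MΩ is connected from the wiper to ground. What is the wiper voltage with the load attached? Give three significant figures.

V ≈ 9.90 V

The wiper splits the pot into (1−α)R = 128.4 kΩ above and αR = 201.6 kΩ below.
Lower section ‖ load = 174.0 kΩ.
V_wiper = 17.2 × 174.0/(128.4 + 174.0) = 9.90 V.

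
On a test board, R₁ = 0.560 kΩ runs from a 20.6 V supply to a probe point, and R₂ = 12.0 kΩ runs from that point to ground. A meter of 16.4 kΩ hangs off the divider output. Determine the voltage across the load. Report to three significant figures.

The load sits in parallel with R₂: R₂‖R_L = (12000 × 16400) / (12000 + 16400) = 6930 Ω.
V_out = 20.6 × 6930 / (560 + 6930) = 20.6 × 6930/7490 = 19.1 V.

V_out ≈ 19.1 V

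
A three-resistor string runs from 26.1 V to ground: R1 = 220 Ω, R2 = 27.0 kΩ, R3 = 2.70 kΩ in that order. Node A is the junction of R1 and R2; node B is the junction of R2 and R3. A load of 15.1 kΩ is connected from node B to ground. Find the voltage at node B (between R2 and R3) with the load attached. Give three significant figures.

At node B, R3 is in parallel with the load: R3‖R_L = 2290 Ω.
Below node A the resistance is R2 + (R3‖R_L) = 29290 Ω, so V_A = 26.1 × 29290/29510 = 25.91 V.
Then V_B = V_A × (R3‖R_L)/(R2 + R3‖R_L) = 25.91 × 2290/29290 = 2.03 V.

V ≈ 2.03 V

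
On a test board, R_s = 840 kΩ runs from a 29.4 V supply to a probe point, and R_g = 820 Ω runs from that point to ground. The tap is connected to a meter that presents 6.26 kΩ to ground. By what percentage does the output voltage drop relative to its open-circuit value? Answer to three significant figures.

11.6 %

The divider's output (Thévenin) resistance is R_s‖R_g = 819.2 Ω.
Fractional drop under load = R_th/(R_th + R_L) = 819.2 / (819.2 + 6260) = 0.1157.
So the output falls by 11.6 %.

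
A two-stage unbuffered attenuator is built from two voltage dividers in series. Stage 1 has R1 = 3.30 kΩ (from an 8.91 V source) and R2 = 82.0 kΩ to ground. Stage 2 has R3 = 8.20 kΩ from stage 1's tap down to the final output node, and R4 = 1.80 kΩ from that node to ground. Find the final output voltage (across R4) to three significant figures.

V_out ≈ 1.17 V

Stage 2 presents R3+R4 = 10.00 kΩ as a load on stage 1's tap.
Stage 1's lower leg becomes R2‖(R3+R4) = 8.913 kΩ, so V_mid = 8.91 × 8.913/12.21 = 6.502 V.
Stage 2 is itself unloaded: V_out = V_mid × R4/(R3+R4) = 6.502 × 1.80/10.00 = 1.17 V.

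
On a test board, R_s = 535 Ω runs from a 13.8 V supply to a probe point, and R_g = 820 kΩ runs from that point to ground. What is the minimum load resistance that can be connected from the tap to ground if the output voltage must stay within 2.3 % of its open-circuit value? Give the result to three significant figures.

Output resistance R_th = R_s‖R_g = (535 × 820000)/820500 = 534.7 Ω.
The fractional drop is R_th/(R_th + R_L); requiring this ≤ 0.0230 gives R_L ≥ R_th(1/0.0230 − 1) = 534.7 × 42.48 = 22.7 kΩ.

R_L(min) ≈ 22.7 kΩ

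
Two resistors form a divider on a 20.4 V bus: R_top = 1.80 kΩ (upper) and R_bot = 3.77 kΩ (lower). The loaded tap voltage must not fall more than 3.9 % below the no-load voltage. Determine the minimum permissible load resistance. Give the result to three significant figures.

Output resistance R_th = R_top‖R_bot = (1.80 × 3.77)/5.570 = 1.218 kΩ.
The fractional drop is R_th/(R_th + R_L); requiring this ≤ 0.0390 gives R_L ≥ R_th(1/0.0390 − 1) = 1.218 × 24.64 = 30.0 kΩ.

R_L(min) ≈ 30.0 kΩ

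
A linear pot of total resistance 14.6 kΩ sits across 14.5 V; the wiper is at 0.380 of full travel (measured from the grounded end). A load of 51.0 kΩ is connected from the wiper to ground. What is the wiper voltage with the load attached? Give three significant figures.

The wiper splits the pot into (1−α)R = 9.052 kΩ above and αR = 5.548 kΩ below.
Lower section ‖ load = 5.004 kΩ.
V_wiper = 14.5 × 5.004/(9.052 + 5.004) = 5.16 V.

V ≈ 5.16 V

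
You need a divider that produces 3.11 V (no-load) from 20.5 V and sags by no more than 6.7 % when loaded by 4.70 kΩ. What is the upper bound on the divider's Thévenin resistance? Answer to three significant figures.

Loading drop = R_th/(R_th + R_L) ≤ 0.0670, so R_th ≤ R_L · ε/(1−ε) = 4.70 kΩ × 0.0670/0.9330 = 338 Ω.
(Any R1, R2 with R2/(R1+R2) = 0.152 and R1‖R2 ≤ 338 Ω will meet the spec.)

R_th ≤ 338 Ω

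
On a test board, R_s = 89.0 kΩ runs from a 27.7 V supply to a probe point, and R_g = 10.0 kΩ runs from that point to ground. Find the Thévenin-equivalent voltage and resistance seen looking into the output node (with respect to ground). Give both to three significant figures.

V_th = 2.80 V, R_th = 8.99 kΩ

V_th is the open-circuit tap voltage: 27.7 × 10.0/(89.0 + 10.0) = 2.80 V.
With the supply zeroed, R_s and R_g appear in parallel from the tap: R_th = R_s‖R_g = (89.0 × 10.0)/99.00 = 8.99 kΩ.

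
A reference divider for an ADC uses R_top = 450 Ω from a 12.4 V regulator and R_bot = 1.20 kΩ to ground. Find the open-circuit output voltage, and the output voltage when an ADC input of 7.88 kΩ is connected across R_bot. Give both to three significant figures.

Unloaded: 9.02 V; loaded: 8.66 V

Open-circuit: V = 12.4 × 1200/(450 + 1200) = 9.02 V.
With the load, R_bot becomes R_bot‖R_L = 1041 Ω, so V = 12.4 × 1041/1491 = 8.66 V.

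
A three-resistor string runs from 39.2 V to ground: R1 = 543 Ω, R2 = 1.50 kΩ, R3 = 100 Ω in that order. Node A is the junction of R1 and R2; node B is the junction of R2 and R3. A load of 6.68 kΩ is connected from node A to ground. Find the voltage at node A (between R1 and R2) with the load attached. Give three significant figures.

Below node A the series string R2+R3 = 1600 Ω sits in parallel with the 6680 Ω load: 1291 Ω.
V_A = 39.2 × 1291/(543 + 1291) = 27.6 V.

V ≈ 27.6 V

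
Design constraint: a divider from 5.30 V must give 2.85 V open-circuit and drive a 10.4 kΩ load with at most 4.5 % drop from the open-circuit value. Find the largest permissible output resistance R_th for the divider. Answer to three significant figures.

R_th ≤ 490 Ω

Loading drop = R_th/(R_th + R_L) ≤ 0.0450, so R_th ≤ R_L · ε/(1−ε) = 10.4 kΩ × 0.0450/0.9550 = 490 Ω.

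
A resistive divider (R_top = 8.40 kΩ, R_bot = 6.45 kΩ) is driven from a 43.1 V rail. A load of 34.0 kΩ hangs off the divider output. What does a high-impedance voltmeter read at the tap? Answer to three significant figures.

V_out ≈ 16.9 V

The load sits in parallel with R_bot: R_bot‖R_L = (6.45 × 34.0) / (6.45 + 34.0) = 5.422 kΩ.
V_out = 43.1 × 5.422 / (8.40 + 5.422) = 43.1 × 5.422/13.82 = 16.9 V.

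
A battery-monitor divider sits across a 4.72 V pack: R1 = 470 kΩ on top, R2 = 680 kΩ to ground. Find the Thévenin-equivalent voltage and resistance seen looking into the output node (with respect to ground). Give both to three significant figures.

V_th is the open-circuit tap voltage: 4.72 × 680/(470 + 680) = 2.79 V.
With the supply zeroed, R1 and R2 appear in parallel from the tap: R_th = R1‖R2 = (470 × 680)/1150 = 278 kΩ.

V_th = 2.79 V, R_th = 278 kΩ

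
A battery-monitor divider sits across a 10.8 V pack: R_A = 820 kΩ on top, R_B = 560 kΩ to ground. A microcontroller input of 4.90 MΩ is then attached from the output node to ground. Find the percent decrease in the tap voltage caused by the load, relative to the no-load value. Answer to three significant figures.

The divider's output (Thévenin) resistance is R_A‖R_B = 332.8 kΩ.
Fractional drop under load = R_th/(R_th + R_L) = 332.8 / (332.8 + 4900) = 0.06359.
So the output falls by 6.36 %.

6.36 %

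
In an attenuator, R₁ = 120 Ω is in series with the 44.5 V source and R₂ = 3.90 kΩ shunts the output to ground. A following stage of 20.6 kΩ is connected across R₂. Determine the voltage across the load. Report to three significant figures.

The load sits in parallel with R₂: R₂‖R_L = (3900 × 20600) / (3900 + 20600) = 3279 Ω.
V_out = 44.5 × 3279 / (120 + 3279) = 44.5 × 3279/3399 = 42.9 V.

V_out ≈ 42.9 V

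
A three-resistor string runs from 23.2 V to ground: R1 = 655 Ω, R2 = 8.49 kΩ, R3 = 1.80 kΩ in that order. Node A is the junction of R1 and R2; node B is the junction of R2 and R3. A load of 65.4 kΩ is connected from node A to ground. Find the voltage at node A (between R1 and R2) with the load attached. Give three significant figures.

Below node A the series string R2+R3 = 10290 Ω sits in parallel with the 65400 Ω load: 8891 Ω.
V_A = 23.2 × 8891/(655 + 8891) = 21.6 V.

V ≈ 21.6 V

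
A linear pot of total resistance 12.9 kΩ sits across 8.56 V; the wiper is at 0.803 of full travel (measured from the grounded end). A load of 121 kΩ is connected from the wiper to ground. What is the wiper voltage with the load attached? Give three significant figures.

V ≈ 6.76 V

The wiper splits the pot into (1−α)R = 2.541 kΩ above and αR = 10.36 kΩ below.
Lower section ‖ load = 9.542 kΩ.
V_wiper = 8.56 × 9.542/(2.541 + 9.542) = 6.76 V.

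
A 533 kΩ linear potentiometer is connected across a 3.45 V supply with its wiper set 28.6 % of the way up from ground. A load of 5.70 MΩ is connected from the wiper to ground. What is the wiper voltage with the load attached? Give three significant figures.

V ≈ 0.968 V

The wiper splits the pot into (1−α)R = 380.6 kΩ above and αR = 152.4 kΩ below.
Lower section ‖ load = 148.5 kΩ.
V_wiper = 3.45 × 148.5/(380.6 + 148.5) = 0.968 V.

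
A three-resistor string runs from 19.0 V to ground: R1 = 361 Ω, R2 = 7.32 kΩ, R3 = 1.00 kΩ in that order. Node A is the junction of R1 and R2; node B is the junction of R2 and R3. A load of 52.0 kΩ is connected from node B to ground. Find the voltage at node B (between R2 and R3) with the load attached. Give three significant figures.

At node B, R3 is in parallel with the load: R3‖R_L = 981.1 Ω.
Below node A the resistance is R2 + (R3‖R_L) = 8301 Ω, so V_A = 19.0 × 8301/8662 = 18.21 V.
Then V_B = V_A × (R3‖R_L)/(R2 + R3‖R_L) = 18.21 × 981.1/8301 = 2.15 V.

V ≈ 2.15 V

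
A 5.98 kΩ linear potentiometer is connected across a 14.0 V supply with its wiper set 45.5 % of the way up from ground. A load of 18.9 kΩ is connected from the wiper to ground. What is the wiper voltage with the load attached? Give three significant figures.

V ≈ 5.91 V

The wiper splits the pot into (1−α)R = 3.259 kΩ above and αR = 2.721 kΩ below.
Lower section ‖ load = 2.378 kΩ.
V_wiper = 14.0 × 2.378/(3.259 + 2.378) = 5.91 V.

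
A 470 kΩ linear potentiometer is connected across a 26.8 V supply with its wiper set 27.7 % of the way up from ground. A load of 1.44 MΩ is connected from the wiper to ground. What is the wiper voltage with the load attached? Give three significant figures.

The wiper splits the pot into (1−α)R = 339.8 kΩ above and αR = 130.2 kΩ below.
Lower section ‖ load = 119.4 kΩ.
V_wiper = 26.8 × 119.4/(339.8 + 119.4) = 6.97 V.

V ≈ 6.97 V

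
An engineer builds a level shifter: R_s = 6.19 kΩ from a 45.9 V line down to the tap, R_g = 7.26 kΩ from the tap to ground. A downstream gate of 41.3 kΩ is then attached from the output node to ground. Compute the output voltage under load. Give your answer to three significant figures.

The load sits in parallel with R_g: R_g‖R_L = (7.26 × 41.3) / (7.26 + 41.3) = 6.175 kΩ.
V_out = 45.9 × 6.175 / (6.19 + 6.175) = 45.9 × 6.175/12.36 = 22.9 V.

V_out ≈ 22.9 V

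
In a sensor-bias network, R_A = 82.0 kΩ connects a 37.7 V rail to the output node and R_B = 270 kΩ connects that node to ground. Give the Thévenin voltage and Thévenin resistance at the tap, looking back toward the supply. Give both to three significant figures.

V_th = 28.9 V, R_th = 62.9 kΩ

V_th is the open-circuit tap voltage: 37.7 × 270/(82.0 + 270) = 28.9 V.
With the supply zeroed, R_A and R_B appear in parallel from the tap: R_th = R_A‖R_B = (82.0 × 270)/352.0 = 62.9 kΩ.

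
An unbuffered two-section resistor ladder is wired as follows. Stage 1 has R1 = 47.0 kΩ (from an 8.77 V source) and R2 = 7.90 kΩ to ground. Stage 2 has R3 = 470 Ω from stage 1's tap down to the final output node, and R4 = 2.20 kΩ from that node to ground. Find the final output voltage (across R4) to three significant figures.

V_out ≈ 0.294 V

Stage 2 presents R3+R4 = 2670 Ω as a load on stage 1's tap.
Stage 1's lower leg becomes R2‖(R3+R4) = 1996 Ω, so V_mid = 8.77 × 1996/49000 = 0.3572 V.
Stage 2 is itself unloaded: V_out = V_mid × R4/(R3+R4) = 0.3572 × 2200/2670 = 0.294 V.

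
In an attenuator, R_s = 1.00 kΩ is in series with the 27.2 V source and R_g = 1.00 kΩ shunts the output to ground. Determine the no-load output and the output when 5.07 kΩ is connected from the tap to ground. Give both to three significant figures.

Unloaded: 13.6 V; loaded: 12.4 V

Open-circuit: V = 27.2 × 1.00/(1.00 + 1.00) = 13.6 V.
With the load, R_g becomes R_g‖R_L = 0.8353 kΩ, so V = 27.2 × 0.8353/1.835 = 12.4 V.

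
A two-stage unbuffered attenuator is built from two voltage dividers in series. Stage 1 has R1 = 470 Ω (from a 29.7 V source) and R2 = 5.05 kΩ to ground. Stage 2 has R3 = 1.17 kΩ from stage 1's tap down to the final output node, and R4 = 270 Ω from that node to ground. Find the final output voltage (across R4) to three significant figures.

Stage 2 presents R3+R4 = 1440 Ω as a load on stage 1's tap.
Stage 1's lower leg becomes R2‖(R3+R4) = 1120 Ω, so V_mid = 29.7 × 1120/1590 = 20.92 V.
Stage 2 is itself unloaded: V_out = V_mid × R4/(R3+R4) = 20.92 × 270/1440 = 3.92 V.

V_out ≈ 3.92 V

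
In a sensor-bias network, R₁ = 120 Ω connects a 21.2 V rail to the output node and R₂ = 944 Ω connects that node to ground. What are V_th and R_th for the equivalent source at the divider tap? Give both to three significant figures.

V_th is the open-circuit tap voltage: 21.2 × 944/(120 + 944) = 18.8 V.
With the supply zeroed, R₁ and R₂ appear in parallel from the tap: R_th = R₁‖R₂ = (120 × 944)/1064 = 106 Ω.

V_th = 18.8 V, R_th = 106 Ω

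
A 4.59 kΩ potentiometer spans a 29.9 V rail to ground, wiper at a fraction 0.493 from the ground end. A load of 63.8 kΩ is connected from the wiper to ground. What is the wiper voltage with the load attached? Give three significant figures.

The wiper splits the pot into (1−α)R = 2.327 kΩ above and αR = 2.263 kΩ below.
Lower section ‖ load = 2.185 kΩ.
V_wiper = 29.9 × 2.185/(2.327 + 2.185) = 14.5 V.

V ≈ 14.5 V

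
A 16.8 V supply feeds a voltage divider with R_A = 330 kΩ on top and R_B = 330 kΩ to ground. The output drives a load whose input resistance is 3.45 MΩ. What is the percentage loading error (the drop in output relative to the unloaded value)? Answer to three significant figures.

The divider's output (Thévenin) resistance is R_A‖R_B = 165.0 kΩ.
Fractional drop under load = R_th/(R_th + R_L) = 165.0 / (165.0 + 3450) = 0.04564.
So the output falls by 4.56 %.

4.56 %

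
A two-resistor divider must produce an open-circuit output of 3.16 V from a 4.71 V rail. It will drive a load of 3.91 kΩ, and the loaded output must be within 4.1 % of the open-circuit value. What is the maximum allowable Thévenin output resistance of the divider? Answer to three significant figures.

Loading drop = R_th/(R_th + R_L) ≤ 0.0410, so R_th ≤ R_L · ε/(1−ε) = 3.91 kΩ × 0.0410/0.9590 = 167 Ω.
(Any R1, R2 with R2/(R1+R2) = 0.671 and R1‖R2 ≤ 167 Ω will meet the spec.)

R_th ≤ 167 Ω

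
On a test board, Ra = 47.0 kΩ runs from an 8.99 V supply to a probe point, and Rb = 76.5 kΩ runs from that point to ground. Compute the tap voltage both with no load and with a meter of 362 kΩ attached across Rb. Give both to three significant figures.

Open-circuit: V = 8.99 × 76.5/(47.0 + 76.5) = 5.57 V.
With the load, Rb becomes Rb‖R_L = 63.15 kΩ, so V = 8.99 × 63.15/110.2 = 5.15 V.

Unloaded: 5.57 V; loaded: 5.15 V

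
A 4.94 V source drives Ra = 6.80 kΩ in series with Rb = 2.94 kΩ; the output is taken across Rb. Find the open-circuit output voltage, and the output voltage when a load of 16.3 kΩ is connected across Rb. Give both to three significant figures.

Unloaded: 1.49 V; loaded: 1.32 V

Open-circuit: V = 4.94 × 2.94/(6.80 + 2.94) = 1.49 V.
With the load, Rb becomes Rb‖R_L = 2.491 kΩ, so V = 4.94 × 2.491/9.291 = 1.32 V.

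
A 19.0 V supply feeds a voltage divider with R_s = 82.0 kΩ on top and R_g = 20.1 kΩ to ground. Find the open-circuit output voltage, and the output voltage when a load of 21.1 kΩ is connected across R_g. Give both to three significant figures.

Open-circuit: V = 19.0 × 20.1/(82.0 + 20.1) = 3.74 V.
With the load, R_g becomes R_g‖R_L = 10.29 kΩ, so V = 19.0 × 10.29/92.29 = 2.12 V.

Unloaded: 3.74 V; loaded: 2.12 V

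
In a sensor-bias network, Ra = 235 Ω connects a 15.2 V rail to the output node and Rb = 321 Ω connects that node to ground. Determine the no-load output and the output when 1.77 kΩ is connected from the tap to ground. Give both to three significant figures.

Unloaded: 8.78 V; loaded: 8.15 V

Open-circuit: V = 15.2 × 321/(235 + 321) = 8.78 V.
With the load, Rb becomes Rb‖R_L = 271.7 Ω, so V = 15.2 × 271.7/506.7 = 8.15 V.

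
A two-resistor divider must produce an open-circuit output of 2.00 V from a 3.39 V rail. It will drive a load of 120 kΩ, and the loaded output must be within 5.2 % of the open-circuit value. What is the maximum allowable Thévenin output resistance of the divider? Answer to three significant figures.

R_th ≤ 6.58 kΩ

Loading drop = R_th/(R_th + R_L) ≤ 0.0520, so R_th ≤ R_L · ε/(1−ε) = 120 kΩ × 0.0520/0.9480 = 6.58 kΩ.
(Any R1, R2 with R2/(R1+R2) = 0.590 and R1‖R2 ≤ 6.58 kΩ will meet the spec.)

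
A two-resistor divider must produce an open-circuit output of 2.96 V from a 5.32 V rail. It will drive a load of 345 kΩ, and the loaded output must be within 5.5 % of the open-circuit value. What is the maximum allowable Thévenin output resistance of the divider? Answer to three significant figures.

R_th ≤ 20.1 kΩ

Loading drop = R_th/(R_th + R_L) ≤ 0.0550, so R_th ≤ R_L · ε/(1−ε) = 345 kΩ × 0.0550/0.9450 = 20.1 kΩ.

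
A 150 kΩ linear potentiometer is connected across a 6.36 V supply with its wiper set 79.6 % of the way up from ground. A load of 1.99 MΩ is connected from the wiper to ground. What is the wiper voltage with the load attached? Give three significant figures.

The wiper splits the pot into (1−α)R = 30.60 kΩ above and αR = 119.4 kΩ below.
Lower section ‖ load = 112.6 kΩ.
V_wiper = 6.36 × 112.6/(30.60 + 112.6) = 5.00 V.

V ≈ 5.00 V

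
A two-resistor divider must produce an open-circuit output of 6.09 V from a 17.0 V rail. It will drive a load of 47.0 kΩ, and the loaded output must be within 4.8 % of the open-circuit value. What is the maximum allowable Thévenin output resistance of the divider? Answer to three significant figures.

Loading drop = R_th/(R_th + R_L) ≤ 0.0480, so R_th ≤ R_L · ε/(1−ε) = 47.0 kΩ × 0.0480/0.9520 = 2.37 kΩ.

R_th ≤ 2.37 kΩ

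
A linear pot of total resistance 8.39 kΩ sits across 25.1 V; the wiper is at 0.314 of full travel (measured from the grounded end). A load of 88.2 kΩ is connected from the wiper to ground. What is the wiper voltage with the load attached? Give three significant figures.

V ≈ 7.72 V

The wiper splits the pot into (1−α)R = 5.756 kΩ above and αR = 2.634 kΩ below.
Lower section ‖ load = 2.558 kΩ.
V_wiper = 25.1 × 2.558/(5.756 + 2.558) = 7.72 V.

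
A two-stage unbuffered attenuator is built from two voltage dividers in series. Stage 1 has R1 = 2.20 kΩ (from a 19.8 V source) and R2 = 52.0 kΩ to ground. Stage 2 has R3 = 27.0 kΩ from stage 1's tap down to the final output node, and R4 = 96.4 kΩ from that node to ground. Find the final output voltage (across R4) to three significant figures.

V_out ≈ 14.6 V

Stage 2 presents R3+R4 = 123.4 kΩ as a load on stage 1's tap.
Stage 1's lower leg becomes R2‖(R3+R4) = 36.58 kΩ, so V_mid = 19.8 × 36.58/38.78 = 18.68 V.
Stage 2 is itself unloaded: V_out = V_mid × R4/(R3+R4) = 18.68 × 96.4/123.4 = 14.6 V.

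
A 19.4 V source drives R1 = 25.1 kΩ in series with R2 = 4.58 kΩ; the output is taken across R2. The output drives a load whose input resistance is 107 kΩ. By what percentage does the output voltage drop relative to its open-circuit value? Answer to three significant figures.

The divider's output (Thévenin) resistance is R1‖R2 = 3.873 kΩ.
Fractional drop under load = R_th/(R_th + R_L) = 3.873 / (3.873 + 107) = 0.03493.
So the output falls by 3.49 %.

3.49 %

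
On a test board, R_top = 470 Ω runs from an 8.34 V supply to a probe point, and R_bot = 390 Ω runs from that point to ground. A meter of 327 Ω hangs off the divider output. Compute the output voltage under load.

The load sits in parallel with R_bot: R_bot‖R_L = (390 × 327) / (390 + 327) = 177.9 Ω.
V_out = 8.34 × 177.9 / (470 + 177.9) = 8.34 × 177.9/647.9 = 2.29 V.

V_out ≈ 2.29 V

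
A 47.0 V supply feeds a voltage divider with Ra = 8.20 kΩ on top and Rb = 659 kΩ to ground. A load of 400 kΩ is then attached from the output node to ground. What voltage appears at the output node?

The load sits in parallel with Rb: Rb‖R_L = (659 × 400) / (659 + 400) = 248.9 kΩ.
V_out = 47.0 × 248.9 / (8.20 + 248.9) = 47.0 × 248.9/257.1 = 45.5 V.
(Unloaded it would have been 46.4 V.)

V_out ≈ 45.5 V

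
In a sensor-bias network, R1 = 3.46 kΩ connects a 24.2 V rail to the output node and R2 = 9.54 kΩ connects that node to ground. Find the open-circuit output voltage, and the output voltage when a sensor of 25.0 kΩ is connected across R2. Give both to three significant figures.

Open-circuit: V = 24.2 × 9.54/(3.46 + 9.54) = 17.8 V.
With the load, R2 becomes R2‖R_L = 6.905 kΩ, so V = 24.2 × 6.905/10.37 = 16.1 V.

Unloaded: 17.8 V; loaded: 16.1 V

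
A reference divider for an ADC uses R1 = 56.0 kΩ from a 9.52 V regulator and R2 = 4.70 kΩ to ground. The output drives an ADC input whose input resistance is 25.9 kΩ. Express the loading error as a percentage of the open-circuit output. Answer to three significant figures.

14.3 %

The divider's output (Thévenin) resistance is R1‖R2 = 4.336 kΩ.
Fractional drop under load = R_th/(R_th + R_L) = 4.336 / (4.336 + 25.9) = 0.1434.
So the output falls by 14.3 %.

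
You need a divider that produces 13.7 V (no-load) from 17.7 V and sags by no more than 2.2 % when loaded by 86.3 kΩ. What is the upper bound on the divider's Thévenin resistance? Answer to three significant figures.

R_th ≤ 1.94 kΩ

Loading drop = R_th/(R_th + R_L) ≤ 0.0220, so R_th ≤ R_L · ε/(1−ε) = 86.3 kΩ × 0.0220/0.9780 = 1.94 kΩ.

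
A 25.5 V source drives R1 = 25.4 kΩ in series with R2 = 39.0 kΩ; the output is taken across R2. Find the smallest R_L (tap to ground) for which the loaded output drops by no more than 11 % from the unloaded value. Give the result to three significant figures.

R_L(min) ≈ 124 kΩ

Output resistance R_th = R1‖R2 = (25.4 × 39.0)/64.40 = 15.38 kΩ.
The fractional drop is R_th/(R_th + R_L); requiring this ≤ 0.110 gives R_L ≥ R_th(1/0.110 − 1) = 15.38 × 8.091 = 124 kΩ.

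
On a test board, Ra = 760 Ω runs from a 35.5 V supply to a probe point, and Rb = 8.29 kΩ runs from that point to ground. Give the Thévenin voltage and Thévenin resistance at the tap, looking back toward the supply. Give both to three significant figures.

V_th = 32.5 V, R_th = 696 Ω

V_th is the open-circuit tap voltage: 35.5 × 8290/(760 + 8290) = 32.5 V.
With the supply zeroed, Ra and Rb appear in parallel from the tap: R_th = Ra‖Rb = (760 × 8290)/9050 = 696 Ω.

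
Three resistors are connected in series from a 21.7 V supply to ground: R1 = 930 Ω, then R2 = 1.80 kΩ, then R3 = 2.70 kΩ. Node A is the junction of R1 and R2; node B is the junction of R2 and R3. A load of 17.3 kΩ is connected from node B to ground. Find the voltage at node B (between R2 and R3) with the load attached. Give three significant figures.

V ≈ 10.0 V

At node B, R3 is in parallel with the load: R3‖R_L = 2336 Ω.
Below node A the resistance is R2 + (R3‖R_L) = 4136 Ω, so V_A = 21.7 × 4136/5066 = 17.72 V.
Then V_B = V_A × (R3‖R_L)/(R2 + R3‖R_L) = 17.72 × 2336/4136 = 10.0 V.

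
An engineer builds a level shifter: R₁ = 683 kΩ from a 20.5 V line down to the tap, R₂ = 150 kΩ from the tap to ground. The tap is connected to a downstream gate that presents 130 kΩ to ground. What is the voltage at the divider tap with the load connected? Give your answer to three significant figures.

V_out ≈ 1.90 V

The load sits in parallel with R₂: R₂‖R_L = (150 × 130) / (150 + 130) = 69.64 kΩ.
V_out = 20.5 × 69.64 / (683 + 69.64) = 20.5 × 69.64/752.6 = 1.90 V.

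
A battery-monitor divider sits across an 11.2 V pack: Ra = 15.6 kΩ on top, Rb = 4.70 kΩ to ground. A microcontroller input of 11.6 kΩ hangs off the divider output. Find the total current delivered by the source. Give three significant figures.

I ≈ 0.591 mA

Rb‖R_L = 3.345 kΩ, so the source sees Ra + Rb‖R_L = 18.94 kΩ.
I = 11.2 V / 18.94 kΩ = 0.591 mA.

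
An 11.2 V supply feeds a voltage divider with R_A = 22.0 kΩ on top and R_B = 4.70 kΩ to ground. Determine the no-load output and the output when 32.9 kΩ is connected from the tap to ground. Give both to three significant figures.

Open-circuit: V = 11.2 × 4.70/(22.0 + 4.70) = 1.97 V.
With the load, R_B becomes R_B‖R_L = 4.112 kΩ, so V = 11.2 × 4.112/26.11 = 1.76 V.

Unloaded: 1.97 V; loaded: 1.76 V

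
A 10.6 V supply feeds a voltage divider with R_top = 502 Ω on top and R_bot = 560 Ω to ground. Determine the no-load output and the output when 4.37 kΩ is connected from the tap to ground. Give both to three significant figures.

Open-circuit: V = 10.6 × 560/(502 + 560) = 5.59 V.
With the load, R_bot becomes R_bot‖R_L = 496.4 Ω, so V = 10.6 × 496.4/998.4 = 5.27 V.

Unloaded: 5.59 V; loaded: 5.27 V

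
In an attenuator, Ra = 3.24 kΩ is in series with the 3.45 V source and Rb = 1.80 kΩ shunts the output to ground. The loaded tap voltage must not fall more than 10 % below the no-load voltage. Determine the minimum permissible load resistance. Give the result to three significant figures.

Output resistance R_th = Ra‖Rb = (3.24 × 1.80)/5.040 = 1.157 kΩ.
The fractional drop is R_th/(R_th + R_L); requiring this ≤ 0.100 gives R_L ≥ R_th(1/0.100 − 1) = 1.157 × 9.000 = 10.4 kΩ.

R_L(min) ≈ 10.4 kΩ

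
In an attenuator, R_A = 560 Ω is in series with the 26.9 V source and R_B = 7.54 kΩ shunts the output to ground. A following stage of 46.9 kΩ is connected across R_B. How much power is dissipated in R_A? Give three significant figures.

Total resistance from the source is R_A + (R_B‖R_L) = 7056 Ω, so I = 26.9/7056 Ω = 3.813 mA.
P = I²·R_A = (3.813 mA)² × 560 Ω = 8.14 mW.

P ≈ 8.14 mW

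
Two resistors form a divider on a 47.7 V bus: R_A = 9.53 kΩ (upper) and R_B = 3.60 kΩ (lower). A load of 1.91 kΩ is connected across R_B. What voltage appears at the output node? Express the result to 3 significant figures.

The load sits in parallel with R_B: R_B‖R_L = (3.60 × 1.91) / (3.60 + 1.91) = 1.248 kΩ.
V_out = 47.7 × 1.248 / (9.53 + 1.248) = 47.7 × 1.248/10.78 = 5.52 V.

V_out ≈ 5.52 V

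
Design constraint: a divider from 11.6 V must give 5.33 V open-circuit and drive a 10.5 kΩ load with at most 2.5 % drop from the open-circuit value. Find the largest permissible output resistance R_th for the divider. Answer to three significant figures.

Loading drop = R_th/(R_th + R_L) ≤ 0.0250, so R_th ≤ R_L · ε/(1−ε) = 10.5 kΩ × 0.0250/0.9750 = 269 Ω.
(Any R1, R2 with R2/(R1+R2) = 0.459 and R1‖R2 ≤ 269 Ω will meet the spec.)

R_th ≤ 269 Ω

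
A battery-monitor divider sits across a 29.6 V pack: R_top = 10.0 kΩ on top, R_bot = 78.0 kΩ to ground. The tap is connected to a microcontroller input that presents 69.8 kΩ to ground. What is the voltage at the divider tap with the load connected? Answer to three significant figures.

V_out ≈ 23.3 V

The load sits in parallel with R_bot: R_bot‖R_L = (78.0 × 69.8) / (78.0 + 69.8) = 36.84 kΩ.
V_out = 29.6 × 36.84 / (10.0 + 36.84) = 29.6 × 36.84/46.84 = 23.3 V.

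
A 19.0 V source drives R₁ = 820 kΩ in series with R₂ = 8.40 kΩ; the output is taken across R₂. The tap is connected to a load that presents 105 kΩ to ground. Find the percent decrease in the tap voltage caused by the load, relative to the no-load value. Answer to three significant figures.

The divider's output (Thévenin) resistance is R₁‖R₂ = 8.315 kΩ.
Fractional drop under load = R_th/(R_th + R_L) = 8.315 / (8.315 + 105) = 0.07338.
So the output falls by 7.34 %.

7.34 %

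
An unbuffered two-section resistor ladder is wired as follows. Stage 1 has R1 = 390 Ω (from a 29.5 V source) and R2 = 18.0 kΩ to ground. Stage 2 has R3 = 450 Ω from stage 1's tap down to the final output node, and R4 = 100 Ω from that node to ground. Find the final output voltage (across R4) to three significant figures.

V_out ≈ 3.10 V

Stage 2 presents R3+R4 = 550.0 Ω as a load on stage 1's tap.
Stage 1's lower leg becomes R2‖(R3+R4) = 533.7 Ω, so V_mid = 29.5 × 533.7/923.7 = 17.04 V.
Stage 2 is itself unloaded: V_out = V_mid × R4/(R3+R4) = 17.04 × 100/550.0 = 3.10 V.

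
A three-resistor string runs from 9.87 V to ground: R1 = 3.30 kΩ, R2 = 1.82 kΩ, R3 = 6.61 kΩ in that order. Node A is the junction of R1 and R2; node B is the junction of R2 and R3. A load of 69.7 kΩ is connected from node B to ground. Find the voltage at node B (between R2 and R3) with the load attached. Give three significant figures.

V ≈ 5.34 V

At node B, R3 is in parallel with the load: R3‖R_L = 6.037 kΩ.
Below node A the resistance is R2 + (R3‖R_L) = 7.857 kΩ, so V_A = 9.87 × 7.857/11.16 = 6.951 V.
Then V_B = V_A × (R3‖R_L)/(R2 + R3‖R_L) = 6.951 × 6.037/7.857 = 5.34 V.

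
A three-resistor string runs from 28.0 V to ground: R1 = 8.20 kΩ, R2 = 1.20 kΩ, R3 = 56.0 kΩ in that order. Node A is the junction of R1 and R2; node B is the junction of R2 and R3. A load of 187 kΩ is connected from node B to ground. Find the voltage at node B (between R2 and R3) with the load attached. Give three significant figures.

At node B, R3 is in parallel with the load: R3‖R_L = 43.09 kΩ.
Below node A the resistance is R2 + (R3‖R_L) = 44.29 kΩ, so V_A = 28.0 × 44.29/52.49 = 23.63 V.
Then V_B = V_A × (R3‖R_L)/(R2 + R3‖R_L) = 23.63 × 43.09/44.29 = 23.0 V.

V ≈ 23.0 V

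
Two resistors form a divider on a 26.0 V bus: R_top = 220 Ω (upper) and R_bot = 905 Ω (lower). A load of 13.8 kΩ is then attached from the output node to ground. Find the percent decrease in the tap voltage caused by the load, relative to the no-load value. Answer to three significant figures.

The divider's output (Thévenin) resistance is R_top‖R_bot = 177.0 Ω.
Fractional drop under load = R_th/(R_th + R_L) = 177.0 / (177.0 + 13800) = 0.01266.
So the output falls by 1.27 %.

1.27 %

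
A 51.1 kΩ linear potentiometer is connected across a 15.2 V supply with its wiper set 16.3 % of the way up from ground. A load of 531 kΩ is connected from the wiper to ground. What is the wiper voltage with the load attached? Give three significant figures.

V ≈ 2.45 V

The wiper splits the pot into (1−α)R = 42.77 kΩ above and αR = 8.329 kΩ below.
Lower section ‖ load = 8.201 kΩ.
V_wiper = 15.2 × 8.201/(42.77 + 8.201) = 2.45 V.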